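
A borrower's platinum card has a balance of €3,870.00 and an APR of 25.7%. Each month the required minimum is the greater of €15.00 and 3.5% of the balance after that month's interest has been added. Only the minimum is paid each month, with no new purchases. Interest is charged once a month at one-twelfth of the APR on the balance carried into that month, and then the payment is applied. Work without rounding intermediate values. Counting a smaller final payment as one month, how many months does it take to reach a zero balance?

Monthly rate r = 25.7%/12 = 2.14167% = 0.0214167.
While 3.5% of the post-interest balance exceeds €15.00, each month B ← (B·(1+r))·(1 − 0.035), i.e. B shrinks by the factor (1+r)·0.965 = 0.98567.
This holds for months 1–154. Entering month 155 the balance is €418.96; 3.5% of the post-interest balance is now below €15.00, so the flat €15.00 minimum applies from here.
From month 155 a fixed €15.00 at rate r clears €418.96 in 44 more payments. Total: 154 + 44 = 198 months.

198 months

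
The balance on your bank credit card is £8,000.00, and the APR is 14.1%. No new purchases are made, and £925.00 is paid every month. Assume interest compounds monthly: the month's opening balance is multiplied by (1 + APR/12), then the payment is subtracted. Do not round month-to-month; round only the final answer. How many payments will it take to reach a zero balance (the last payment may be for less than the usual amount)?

10 payments

Monthly rate r = 14.1%/12 = 1.175% = 0.01175.
Recurrence: B ← B·(1+r) − £925.00.
Month 1: interest £94.00; balance after payment £7,169.00.
Month 2: interest £84.24; balance after payment £6,328.24.
Closed form: n = −ln(1 − rB₀/P)/ln(1+r) = −ln(0.89838)/ln(1.01175) ≈ 9.174, so the balance reaches zero during payment 10.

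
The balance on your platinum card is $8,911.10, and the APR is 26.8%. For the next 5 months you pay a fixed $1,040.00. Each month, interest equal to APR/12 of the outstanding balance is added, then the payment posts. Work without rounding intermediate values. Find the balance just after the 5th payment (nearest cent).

$4,514.11

Monthly rate r = 26.8%/12 = 2.23333% = 0.0223333.
Each month: B ← B·(1+r) − $1,040.00.
Month 1: interest $199.01; balance after payment $8,070.11.
Month 2: interest $180.23; balance after payment $7,210.35.
Month 3: interest $161.03; balance after payment $6,331.38.
Month 4: interest $141.40; balance after payment $5,432.78.
Month 5: interest $121.33; balance after payment $4,514.11.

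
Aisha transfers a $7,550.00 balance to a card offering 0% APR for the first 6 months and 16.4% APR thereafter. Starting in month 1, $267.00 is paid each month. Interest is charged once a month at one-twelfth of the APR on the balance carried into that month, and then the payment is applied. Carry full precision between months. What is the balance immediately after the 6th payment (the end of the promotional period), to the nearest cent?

Promo months 1–6 at r₀ = 0%/12 = 0; months 7+ at r₁ = 16.4%/12 = 0.0136667.
After month 6 (no interest yet): B = $7,550.00 − 6·$267.00 = $5,948.00.

$5,948.00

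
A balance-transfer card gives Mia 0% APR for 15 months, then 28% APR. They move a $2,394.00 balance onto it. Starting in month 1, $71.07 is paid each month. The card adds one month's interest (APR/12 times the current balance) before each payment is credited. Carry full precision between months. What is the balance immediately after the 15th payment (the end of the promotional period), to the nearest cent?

Promo months 1–15 at r₀ = 0%/12 = 0; months 16+ at r₁ = 28%/12 = 0.0233333.
After month 15 (no interest yet): B = $2,394.00 − 15·$71.07 = $1,327.95.

$1,327.95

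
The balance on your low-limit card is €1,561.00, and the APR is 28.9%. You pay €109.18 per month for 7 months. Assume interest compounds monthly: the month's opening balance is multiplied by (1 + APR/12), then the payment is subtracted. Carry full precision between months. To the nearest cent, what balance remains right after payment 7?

€1,022.21

Monthly rate r = 28.9%/12 = 2.40833% = 0.0240833.
Each month: B ← B·(1+r) − €109.18.
Month 1: interest €37.59; balance after payment €1,489.41.
Month 2: interest €35.87; balance after payment €1,416.10.
Month 3: interest €34.10; balance after payment €1,341.03.
Month 4: interest €32.30; balance after payment €1,264.15.
Month 5: interest €30.44; balance after payment €1,185.41.
Month 6: interest €28.55; balance after payment €1,104.78.
Month 7: interest €26.61; balance after payment €1,022.21.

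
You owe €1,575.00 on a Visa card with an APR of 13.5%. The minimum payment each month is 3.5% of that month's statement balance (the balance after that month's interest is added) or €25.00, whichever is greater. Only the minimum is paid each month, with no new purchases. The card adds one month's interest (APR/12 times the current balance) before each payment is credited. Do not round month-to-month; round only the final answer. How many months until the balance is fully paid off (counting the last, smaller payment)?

68 months

Monthly rate r = 13.5%/12 = 1.125% = 0.01125.
While 3.5% of the post-interest balance exceeds €25.00, each month B ← (B·(1+r))·(1 − 0.035), i.e. B shrinks by the factor (1+r)·0.965 = 0.97586.
This holds for months 1–33. Entering month 34 the balance is €703.09; 3.5% of the post-interest balance is now below €25.00, so the flat €25.00 minimum applies from here.
From month 34 a fixed €25.00 at rate r clears €703.09 in 35 more payments. Total: 33 + 35 = 68 months.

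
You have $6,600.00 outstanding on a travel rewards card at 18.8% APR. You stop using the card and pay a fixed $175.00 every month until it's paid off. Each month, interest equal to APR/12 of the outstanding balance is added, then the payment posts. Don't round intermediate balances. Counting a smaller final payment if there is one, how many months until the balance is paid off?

58 months

Monthly rate r = 18.8%/12 = 1.56667% = 0.0156667.
Recurrence: B ← B·(1+r) − $175.00.
Month 1: interest $103.40; balance after payment $6,528.40.
Month 2: interest $102.28; balance after payment $6,455.68.
Closed form: n = −ln(1 − rB₀/P)/ln(1+r) = −ln(0.40914)/ln(1.01567) ≈ 57.490, so the balance reaches zero during payment 58.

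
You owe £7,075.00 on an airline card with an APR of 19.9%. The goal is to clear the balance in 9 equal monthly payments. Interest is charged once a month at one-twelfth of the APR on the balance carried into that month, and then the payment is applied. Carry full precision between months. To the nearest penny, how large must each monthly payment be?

Monthly rate r = 19.9%/12 = 1.65833% = 0.0165833.
Level-payment amortization: P = B₀·r / (1 − (1+r)^(−n)) = 7075.00·0.0165833 / (1 − 1.01658^(−9)).
Denominator 1 − (1+r)^(−9) = 0.137591293.
P = 117.327 / 0.137591293 ≈ 852.72.

£852.72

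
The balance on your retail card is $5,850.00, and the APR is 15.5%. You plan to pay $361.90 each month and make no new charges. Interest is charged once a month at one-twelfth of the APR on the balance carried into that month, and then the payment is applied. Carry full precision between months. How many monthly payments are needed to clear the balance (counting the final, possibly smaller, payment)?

19 payments

Monthly rate r = 15.5%/12 = 1.29167% = 0.0129167.
Recurrence: B ← B·(1+r) − $361.90.
Month 1: interest $75.56; balance after payment $5,563.66.
Month 2: interest $71.86; balance after payment $5,273.63.
Closed form: n = −ln(1 − rB₀/P)/ln(1+r) = −ln(0.79121)/ln(1.01292) ≈ 18.248, so the balance reaches zero during payment 19.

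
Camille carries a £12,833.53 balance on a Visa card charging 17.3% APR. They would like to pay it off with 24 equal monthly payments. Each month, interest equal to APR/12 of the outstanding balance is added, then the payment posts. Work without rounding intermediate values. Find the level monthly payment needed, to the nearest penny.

£636.37

Monthly rate r = 17.3%/12 = 1.44167% = 0.0144167.
Level-payment amortization: P = B₀·r / (1 − (1+r)^(−n)) = 12833.53·0.0144167 / (1 − 1.01442^(−24)).
Denominator 1 − (1+r)^(−24) = 0.290737536.
P = 185.017 / 0.290737536 ≈ 636.37.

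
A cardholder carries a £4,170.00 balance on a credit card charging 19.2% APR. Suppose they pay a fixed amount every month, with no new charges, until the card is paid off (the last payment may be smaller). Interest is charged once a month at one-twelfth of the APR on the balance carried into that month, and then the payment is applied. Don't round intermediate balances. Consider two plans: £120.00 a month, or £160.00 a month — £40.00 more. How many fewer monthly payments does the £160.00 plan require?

18 fewer payments

Monthly rate r = 19.2%/12 = 1.6% = 0.016.
At £120.00/mo: n = ⌈−ln(1 − rB₀/P)/ln(1+r)⌉ = 52 payments (last £18.19); total interest = total paid − £4,170.00 = £1,968.19.
At £160.00/mo: 34 payments (last £158.74); total interest £1,268.74.
Payments saved = 52 − 34 = 18.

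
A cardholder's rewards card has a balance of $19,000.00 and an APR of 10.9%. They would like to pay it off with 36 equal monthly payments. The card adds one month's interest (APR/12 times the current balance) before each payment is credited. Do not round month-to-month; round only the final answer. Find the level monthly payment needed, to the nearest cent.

Monthly rate r = 10.9%/12 = 0.908333% = 0.00908333.
Level-payment amortization: P = B₀·r / (1 − (1+r)^(−n)) = 19000.00·0.00908333 / (1 − 1.00908^(−36)).
Denominator 1 − (1+r)^(−36) = 0.277851012.
P = 172.583 / 0.277851012 ≈ 621.14.

$621.14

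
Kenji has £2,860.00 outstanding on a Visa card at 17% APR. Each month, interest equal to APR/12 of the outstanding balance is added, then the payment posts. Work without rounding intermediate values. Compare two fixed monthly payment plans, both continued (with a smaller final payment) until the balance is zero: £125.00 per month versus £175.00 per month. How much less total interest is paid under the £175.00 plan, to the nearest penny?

£204.91

Monthly rate r = 17%/12 = 1.41667% = 0.0141667.
At £125.00/mo: n = ⌈−ln(1 − rB₀/P)/ln(1+r)⌉ = 28 payments (last £106.24); total interest = total paid − £2,860.00 = £621.24.
At £175.00/mo: 19 payments (last £126.33); total interest £416.33.
Interest saved = £621.24 − £416.33 = £204.91.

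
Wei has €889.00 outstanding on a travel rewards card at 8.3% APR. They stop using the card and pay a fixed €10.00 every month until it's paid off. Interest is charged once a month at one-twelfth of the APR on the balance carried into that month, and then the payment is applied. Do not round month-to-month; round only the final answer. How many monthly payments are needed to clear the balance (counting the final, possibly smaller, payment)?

139 months

Monthly rate r = 8.3%/12 = 0.691667% = 0.00691667.
Recurrence: B ← B·(1+r) − €10.00.
Month 1: interest €6.15; balance after payment €885.15.
Month 2: interest €6.12; balance after payment €881.27.
Closed form: n = −ln(1 − rB₀/P)/ln(1+r) = −ln(0.38511)/ln(1.00692) ≈ 138.438, so the balance reaches zero during payment 139.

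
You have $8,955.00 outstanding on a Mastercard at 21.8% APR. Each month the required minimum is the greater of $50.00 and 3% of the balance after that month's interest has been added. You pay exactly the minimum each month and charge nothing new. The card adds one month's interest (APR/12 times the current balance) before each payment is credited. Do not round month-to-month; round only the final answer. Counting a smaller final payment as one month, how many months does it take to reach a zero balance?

187 months

Monthly rate r = 21.8%/12 = 1.81667% = 0.0181667.
While 3% of the post-interest balance exceeds $50.00, each month B ← (B·(1+r))·(1 − 0.03), i.e. B shrinks by the factor (1+r)·0.97 = 0.98762.
This holds for months 1–137. Entering month 138 the balance is $1,625.47; 3% of the post-interest balance is now below $50.00, so the flat $50.00 minimum applies from here.
From month 138 a fixed $50.00 at rate r clears $1,625.47 in 50 more payments. Total: 137 + 50 = 187 months.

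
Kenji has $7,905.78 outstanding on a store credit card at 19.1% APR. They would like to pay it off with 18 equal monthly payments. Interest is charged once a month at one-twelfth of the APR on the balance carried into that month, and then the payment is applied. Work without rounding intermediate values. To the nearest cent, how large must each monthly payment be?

Monthly rate r = 19.1%/12 = 1.59167% = 0.0159167.
Level-payment amortization: P = B₀·r / (1 − (1+r)^(−n)) = 7905.78·0.0159167 / (1 − 1.01592^(−18)).
Denominator 1 − (1+r)^(−18) = 0.247416892.
P = 125.834 / 0.247416892 ≈ 508.59.

$508.59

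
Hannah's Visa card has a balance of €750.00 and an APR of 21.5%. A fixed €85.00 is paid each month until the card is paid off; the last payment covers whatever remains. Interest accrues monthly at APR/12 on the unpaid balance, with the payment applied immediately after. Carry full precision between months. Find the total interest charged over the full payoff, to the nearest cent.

Monthly rate r = 21.5%/12 = 1.79167% = 0.0179167.
Payoff takes n = ⌈−ln(1 − rB₀/P)/ln(1+r)⌉ = ⌈9.690⌉ = 10 payments; the last is €58.83.
Total paid = 9·€85.00 + €58.83 = €823.83.
Total interest = total paid − principal = €823.83 − €750.00 = €73.83.

€73.83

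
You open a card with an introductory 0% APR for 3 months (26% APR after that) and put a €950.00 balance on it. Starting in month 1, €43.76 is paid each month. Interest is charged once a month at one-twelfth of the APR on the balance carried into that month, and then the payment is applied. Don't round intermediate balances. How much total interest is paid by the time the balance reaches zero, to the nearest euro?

Promo months 1–3 at r₀ = 0%/12 = 0; months 4+ at r₁ = 26%/12 = 0.0216667.
After month 3 (no interest yet): B = €950.00 − 3·€43.76 = €818.72.
Then at r₁ with €43.76/mo: n₂ = −ln(1 − r₁·B/P)/ln(1+r₁) ≈ 24.25 → 25 more payments.
Total paid = 27·€43.76 + €11.04 = €1,192.56; interest = €1,192.56 − €950.00 = €242.56.

€243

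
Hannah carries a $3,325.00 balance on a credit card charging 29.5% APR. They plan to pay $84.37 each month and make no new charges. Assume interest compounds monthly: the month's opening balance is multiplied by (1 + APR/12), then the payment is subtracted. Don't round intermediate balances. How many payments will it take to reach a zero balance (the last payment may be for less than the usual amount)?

Monthly rate r = 29.5%/12 = 2.45833% = 0.0245833.
Recurrence: B ← B·(1+r) − $84.37.
Month 1: interest $81.74; balance after payment $3,322.37.
Month 2: interest $81.67; balance after payment $3,319.67.
Closed form: n = −ln(1 − rB₀/P)/ln(1+r) = −ln(0.031177)/ln(1.02458) ≈ 142.801, so the balance reaches zero during payment 143.

143 payments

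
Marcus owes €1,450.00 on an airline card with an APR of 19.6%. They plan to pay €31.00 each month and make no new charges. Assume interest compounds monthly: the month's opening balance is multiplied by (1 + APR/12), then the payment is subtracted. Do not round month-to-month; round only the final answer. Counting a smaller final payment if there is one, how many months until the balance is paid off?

Monthly rate r = 19.6%/12 = 1.63333% = 0.0163333.
Recurrence: B ← B·(1+r) − €31.00.
Month 1: interest €23.68; balance after payment €1,442.68.
Month 2: interest €23.56; balance after payment €1,435.25.
Closed form: n = −ln(1 − rB₀/P)/ln(1+r) = −ln(0.23602)/ln(1.01633) ≈ 89.118, so the balance reaches zero during payment 90.

90 months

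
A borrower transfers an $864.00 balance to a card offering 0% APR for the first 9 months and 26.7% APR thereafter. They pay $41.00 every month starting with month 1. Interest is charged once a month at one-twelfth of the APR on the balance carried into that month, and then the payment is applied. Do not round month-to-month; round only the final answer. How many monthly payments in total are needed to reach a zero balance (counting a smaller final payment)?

Promo months 1–9 at r₀ = 0%/12 = 0; months 10+ at r₁ = 26.7%/12 = 0.02225.
After month 9 (no interest yet): B = $864.00 − 9·$41.00 = $495.00.
Then at r₁ with $41.00/mo: n₂ = −ln(1 − r₁·B/P)/ln(1+r₁) ≈ 14.22 → 15 more payments.

24 months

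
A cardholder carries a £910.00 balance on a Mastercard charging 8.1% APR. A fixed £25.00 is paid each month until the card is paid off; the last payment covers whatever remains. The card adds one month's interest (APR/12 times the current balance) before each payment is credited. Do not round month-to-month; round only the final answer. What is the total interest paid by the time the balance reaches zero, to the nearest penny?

£137.84

Monthly rate r = 8.1%/12 = 0.675% = 0.00675.
Payoff takes n = ⌈−ln(1 − rB₀/P)/ln(1+r)⌉ = ⌈41.913⌉ = 42 payments; the last is £22.84.
Total paid = 41·£25.00 + £22.84 = £1,047.84.
Total interest = total paid − principal = £1,047.84 − £910.00 = £137.84.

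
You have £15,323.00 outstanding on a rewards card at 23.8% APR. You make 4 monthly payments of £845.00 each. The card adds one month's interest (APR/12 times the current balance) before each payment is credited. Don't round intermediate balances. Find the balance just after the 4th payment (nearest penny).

Monthly rate r = 23.8%/12 = 1.98333% = 0.0198333.
Each month: B ← B·(1+r) − £845.00.
Month 1: interest £303.91; balance after payment £14,781.91.
Month 2: interest £293.17; balance after payment £14,230.08.
Month 3: interest £282.23; balance after payment £13,667.31.
Month 4: interest £271.07; balance after payment £13,093.38.

£13,093.38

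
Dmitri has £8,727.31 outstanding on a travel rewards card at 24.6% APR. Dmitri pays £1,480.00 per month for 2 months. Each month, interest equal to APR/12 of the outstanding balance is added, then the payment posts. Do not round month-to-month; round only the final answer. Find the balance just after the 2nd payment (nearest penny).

£6,098.46

Monthly rate r = 24.6%/12 = 2.05% = 0.0205.
Each month: B ← B·(1+r) − £1,480.00.
Month 1: interest £178.91; balance after payment £7,426.22.
Month 2: interest £152.24; balance after payment £6,098.46.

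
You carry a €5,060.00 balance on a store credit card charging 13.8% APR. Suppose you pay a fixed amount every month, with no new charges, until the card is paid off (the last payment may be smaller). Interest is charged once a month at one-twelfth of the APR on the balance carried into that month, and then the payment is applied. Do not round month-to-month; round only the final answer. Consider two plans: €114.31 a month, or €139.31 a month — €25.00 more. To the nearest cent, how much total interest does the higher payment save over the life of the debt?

€523.60

Monthly rate r = 13.8%/12 = 1.15% = 0.0115.
At €114.31/mo: n = ⌈−ln(1 − rB₀/P)/ln(1+r)⌉ = 63 payments (last €25.01); total interest = total paid − €5,060.00 = €2,052.23.
At €139.31/mo: 48 payments (last €41.06); total interest €1,528.63.
Interest saved = €2,052.23 − €1,528.63 = €523.60.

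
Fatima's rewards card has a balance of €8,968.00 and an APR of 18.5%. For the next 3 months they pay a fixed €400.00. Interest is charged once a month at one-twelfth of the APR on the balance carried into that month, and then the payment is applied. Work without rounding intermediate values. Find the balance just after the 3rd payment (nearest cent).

€8,170.60

Monthly rate r = 18.5%/12 = 1.54167% = 0.0154167.
Each month: B ← B·(1+r) − €400.00.
Month 1: interest €138.26; balance after payment €8,706.26.
Month 2: interest €134.22; balance after payment €8,440.48.
Month 3: interest €130.12; balance after payment €8,170.60.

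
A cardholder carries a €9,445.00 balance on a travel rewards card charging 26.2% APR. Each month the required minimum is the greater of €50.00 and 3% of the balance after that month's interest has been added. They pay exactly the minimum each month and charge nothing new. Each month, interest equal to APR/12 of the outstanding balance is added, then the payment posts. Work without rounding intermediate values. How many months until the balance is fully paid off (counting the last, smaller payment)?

256 months

Monthly rate r = 26.2%/12 = 2.18333% = 0.0218333.
While 3% of the post-interest balance exceeds €50.00, each month B ← (B·(1+r))·(1 − 0.03), i.e. B shrinks by the factor (1+r)·0.97 = 0.99118.
This holds for months 1–199. Entering month 200 the balance is €1,619.61; 3% of the post-interest balance is now below €50.00, so the flat €50.00 minimum applies from here.
From month 200 a fixed €50.00 at rate r clears €1,619.61 in 57 more payments. Total: 199 + 57 = 256 months.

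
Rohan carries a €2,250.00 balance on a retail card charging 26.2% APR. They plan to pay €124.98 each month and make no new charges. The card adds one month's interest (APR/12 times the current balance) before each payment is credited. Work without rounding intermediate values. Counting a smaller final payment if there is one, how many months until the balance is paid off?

24 months

Monthly rate r = 26.2%/12 = 2.18333% = 0.0218333.
Recurrence: B ← B·(1+r) − €124.98.
Month 1: interest €49.12; balance after payment €2,174.14.
Month 2: interest €47.47; balance after payment €2,096.63.
Closed form: n = −ln(1 − rB₀/P)/ln(1+r) = −ln(0.60694)/ln(1.02183) ≈ 23.119, so the balance reaches zero during payment 24.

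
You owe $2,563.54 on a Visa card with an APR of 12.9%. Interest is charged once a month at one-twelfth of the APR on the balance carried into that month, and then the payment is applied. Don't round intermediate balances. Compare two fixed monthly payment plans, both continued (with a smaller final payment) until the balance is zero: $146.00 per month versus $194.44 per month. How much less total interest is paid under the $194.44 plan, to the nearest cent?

$76.96

Monthly rate r = 12.9%/12 = 1.075% = 0.01075.
At $146.00/mo: n = ⌈−ln(1 − rB₀/P)/ln(1+r)⌉ = 20 payments (last $82.44); total interest = total paid − $2,563.54 = $292.90.
At $194.44/mo: 15 payments (last $57.32); total interest $215.94.
Interest saved = $292.90 − $215.94 = $76.96.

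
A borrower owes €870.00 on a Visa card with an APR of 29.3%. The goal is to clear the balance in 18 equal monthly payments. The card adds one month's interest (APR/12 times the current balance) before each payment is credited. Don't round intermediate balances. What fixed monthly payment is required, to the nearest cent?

Monthly rate r = 29.3%/12 = 2.44167% = 0.0244167.
Level-payment amortization: P = B₀·r / (1 − (1+r)^(−n)) = 870.00·0.0244167 / (1 − 1.02442^(−18)).
Denominator 1 − (1+r)^(−18) = 0.352230404.
P = 21.2425 / 0.352230404 ≈ 60.31.

€60.31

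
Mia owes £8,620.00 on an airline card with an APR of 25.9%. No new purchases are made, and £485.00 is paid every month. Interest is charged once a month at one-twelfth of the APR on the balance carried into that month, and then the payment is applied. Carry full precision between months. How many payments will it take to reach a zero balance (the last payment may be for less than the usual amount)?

23 months

Monthly rate r = 25.9%/12 = 2.15833% = 0.0215833.
Recurrence: B ← B·(1+r) − £485.00.
Month 1: interest £186.05; balance after payment £8,321.05.
Month 2: interest £179.60; balance after payment £8,015.64.
Closed form: n = −ln(1 − rB₀/P)/ln(1+r) = −ln(0.6164)/ln(1.02158) ≈ 22.660, so the balance reaches zero during payment 23.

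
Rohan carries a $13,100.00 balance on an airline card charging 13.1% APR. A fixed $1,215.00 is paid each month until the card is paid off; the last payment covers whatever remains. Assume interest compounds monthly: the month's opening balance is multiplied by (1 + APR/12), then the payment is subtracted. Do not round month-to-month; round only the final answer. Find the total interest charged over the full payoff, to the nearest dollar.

Monthly rate r = 13.1%/12 = 1.09167% = 0.0109167.
Payoff takes n = ⌈−ln(1 − rB₀/P)/ln(1+r)⌉ = ⌈11.534⌉ = 12 payments; the last is $649.92.
Total paid = 11·$1,215.00 + $649.92 = $14,014.92.
Total interest = total paid − principal = $14,014.92 − $13,100.00 = $914.92.

$915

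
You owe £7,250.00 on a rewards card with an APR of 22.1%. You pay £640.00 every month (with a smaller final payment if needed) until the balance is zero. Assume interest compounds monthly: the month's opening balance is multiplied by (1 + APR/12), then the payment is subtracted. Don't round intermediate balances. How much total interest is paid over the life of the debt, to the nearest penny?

£956.74

Monthly rate r = 22.1%/12 = 1.84167% = 0.0184167.
Payoff takes n = ⌈−ln(1 − rB₀/P)/ln(1+r)⌉ = ⌈12.822⌉ = 13 payments; the last is £526.74.
Total paid = 12·£640.00 + £526.74 = £8,206.74.
Total interest = total paid − principal = £8,206.74 − £7,250.00 = £956.74.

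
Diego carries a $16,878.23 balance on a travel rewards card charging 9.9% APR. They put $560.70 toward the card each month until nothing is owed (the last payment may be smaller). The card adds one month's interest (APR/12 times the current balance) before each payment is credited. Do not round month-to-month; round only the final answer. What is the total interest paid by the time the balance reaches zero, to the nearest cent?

$2,603.98

Monthly rate r = 9.9%/12 = 0.825% = 0.00825.
Payoff takes n = ⌈−ln(1 − rB₀/P)/ln(1+r)⌉ = ⌈34.745⌉ = 35 payments; the last is $418.41.
Total paid = 34·$560.70 + $418.41 = $19,482.21.
Total interest = total paid − principal = $19,482.21 − $16,878.23 = $2,603.98.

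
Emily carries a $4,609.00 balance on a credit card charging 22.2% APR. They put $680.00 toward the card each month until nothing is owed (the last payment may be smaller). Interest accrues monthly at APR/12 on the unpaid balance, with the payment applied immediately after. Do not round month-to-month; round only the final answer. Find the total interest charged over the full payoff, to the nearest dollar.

$362

Monthly rate r = 22.2%/12 = 1.85% = 0.0185.
Payoff takes n = ⌈−ln(1 − rB₀/P)/ln(1+r)⌉ = ⌈7.309⌉ = 8 payments; the last is $211.39.
Total paid = 7·$680.00 + $211.39 = $4,971.39.
Total interest = total paid − principal = $4,971.39 − $4,609.00 = $362.39.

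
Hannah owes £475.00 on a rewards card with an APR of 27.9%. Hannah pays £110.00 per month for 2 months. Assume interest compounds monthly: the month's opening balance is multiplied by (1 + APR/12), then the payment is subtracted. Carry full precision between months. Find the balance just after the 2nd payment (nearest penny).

£274.79

Monthly rate r = 27.9%/12 = 2.325% = 0.02325.
Each month: B ← B·(1+r) − £110.00.
Month 1: interest £11.04; balance after payment £376.04.
Month 2: interest £8.74; balance after payment £274.79.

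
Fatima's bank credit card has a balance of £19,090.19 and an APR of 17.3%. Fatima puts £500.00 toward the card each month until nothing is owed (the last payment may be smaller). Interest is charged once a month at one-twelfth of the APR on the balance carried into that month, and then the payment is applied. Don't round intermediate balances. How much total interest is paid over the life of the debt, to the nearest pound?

£8,837

Monthly rate r = 17.3%/12 = 1.44167% = 0.0144167.
Payoff takes n = ⌈−ln(1 − rB₀/P)/ln(1+r)⌉ = ⌈55.854⌉ = 56 payments; the last is £427.20.
Total paid = 55·£500.00 + £427.20 = £27,927.20.
Total interest = total paid − principal = £27,927.20 − £19,090.19 = £8,837.01.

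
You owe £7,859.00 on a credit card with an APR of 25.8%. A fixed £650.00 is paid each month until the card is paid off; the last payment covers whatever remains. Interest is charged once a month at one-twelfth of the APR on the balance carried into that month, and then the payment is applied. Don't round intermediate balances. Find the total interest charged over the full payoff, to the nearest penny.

Monthly rate r = 25.8%/12 = 2.15% = 0.0215.
Payoff takes n = ⌈−ln(1 − rB₀/P)/ln(1+r)⌉ = ⌈14.152⌉ = 15 payments; the last is £99.58.
Total paid = 14·£650.00 + £99.58 = £9,199.58.
Total interest = total paid − principal = £9,199.58 − £7,859.00 = £1,340.58.

£1,340.58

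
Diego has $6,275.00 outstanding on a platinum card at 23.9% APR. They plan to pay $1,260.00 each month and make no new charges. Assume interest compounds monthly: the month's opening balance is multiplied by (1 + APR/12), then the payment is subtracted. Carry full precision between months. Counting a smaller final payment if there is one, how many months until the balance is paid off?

Monthly rate r = 23.9%/12 = 1.99167% = 0.0199167.
Recurrence: B ← B·(1+r) − $1,260.00.
Month 1: interest $124.98; balance after payment $5,139.98.
Month 2: interest $102.37; balance after payment $3,982.35.
Month 3: interest $79.32; balance after payment $2,801.66.
Month 4: interest $55.80; balance after payment $1,597.46.
Month 5: interest $31.82; balance after payment $369.28.
Month 6: interest $7.35; balance after payment $0.00.

6 payments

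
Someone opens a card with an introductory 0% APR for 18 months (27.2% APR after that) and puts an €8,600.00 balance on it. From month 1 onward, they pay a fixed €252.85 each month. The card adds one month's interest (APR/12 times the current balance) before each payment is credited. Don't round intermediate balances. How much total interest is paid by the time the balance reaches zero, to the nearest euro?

€1,038

Promo months 1–18 at r₀ = 0%/12 = 0; months 19+ at r₁ = 27.2%/12 = 0.0226667.
After month 18 (no interest yet): B = €8,600.00 − 18·€252.85 = €4,048.70.
Then at r₁ with €252.85/mo: n₂ = −ln(1 − r₁·B/P)/ln(1+r₁) ≈ 20.12 → 21 more payments.
Total paid = 38·€252.85 + €29.93 = €9,638.23; interest = €9,638.23 − €8,600.00 = €1,038.23.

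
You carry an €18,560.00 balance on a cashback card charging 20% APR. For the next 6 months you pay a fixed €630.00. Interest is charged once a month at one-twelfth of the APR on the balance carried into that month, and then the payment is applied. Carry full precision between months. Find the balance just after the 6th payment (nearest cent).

Monthly rate r = 20%/12 = 1.66667% = 0.0166667.
Each month: B ← B·(1+r) − €630.00.
Month 1: interest €309.33; balance after payment €18,239.33.
Month 2: interest €303.99; balance after payment €17,913.32.
Month 3: interest €298.56; balance after payment €17,581.88.
Month 4: interest €293.03; balance after payment €17,244.91.
Month 5: interest €287.42; balance after payment €16,902.32.
Month 6: interest €281.71; balance after payment €16,554.03.

€16,554.03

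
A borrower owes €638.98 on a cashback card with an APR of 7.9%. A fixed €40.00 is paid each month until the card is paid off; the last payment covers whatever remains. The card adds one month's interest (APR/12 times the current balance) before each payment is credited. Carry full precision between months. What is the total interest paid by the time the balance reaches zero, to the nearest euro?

€38

Monthly rate r = 7.9%/12 = 0.658333% = 0.00658333.
Payoff takes n = ⌈−ln(1 − rB₀/P)/ln(1+r)⌉ = ⌈16.934⌉ = 17 payments; the last is €37.37.
Total paid = 16·€40.00 + €37.37 = €677.37.
Total interest = total paid − principal = €677.37 − €638.98 = €38.39.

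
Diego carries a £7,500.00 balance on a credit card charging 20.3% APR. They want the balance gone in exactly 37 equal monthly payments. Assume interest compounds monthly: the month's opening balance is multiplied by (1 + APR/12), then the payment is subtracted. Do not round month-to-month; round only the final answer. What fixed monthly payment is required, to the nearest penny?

£274.37

Monthly rate r = 20.3%/12 = 1.69167% = 0.0169167.
Level-payment amortization: P = B₀·r / (1 − (1+r)^(−n)) = 7500.00·0.0169167 / (1 − 1.01692^(−37)).
Denominator 1 − (1+r)^(−37) = 0.462422001.
P = 126.875 / 0.462422001 ≈ 274.37.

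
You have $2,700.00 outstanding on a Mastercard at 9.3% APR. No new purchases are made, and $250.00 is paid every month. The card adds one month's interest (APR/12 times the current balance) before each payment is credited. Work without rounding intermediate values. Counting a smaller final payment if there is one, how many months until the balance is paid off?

12 months

Monthly rate r = 9.3%/12 = 0.775% = 0.00775.
Recurrence: B ← B·(1+r) − $250.00.
Month 1: interest $20.93; balance after payment $2,470.93.
Month 2: interest $19.15; balance after payment $2,240.07.
Closed form: n = −ln(1 − rB₀/P)/ln(1+r) = −ln(0.9163)/ln(1.00775) ≈ 11.323, so the balance reaches zero during payment 12.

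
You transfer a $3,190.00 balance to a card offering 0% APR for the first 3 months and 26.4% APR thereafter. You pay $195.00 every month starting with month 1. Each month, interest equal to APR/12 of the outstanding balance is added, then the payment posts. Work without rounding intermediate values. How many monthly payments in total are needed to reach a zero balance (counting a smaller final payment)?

Promo months 1–3 at r₀ = 0%/12 = 0; months 4+ at r₁ = 26.4%/12 = 0.022.
After month 3 (no interest yet): B = $3,190.00 − 3·$195.00 = $2,605.00.
Then at r₁ with $195.00/mo: n₂ = −ln(1 − r₁·B/P)/ln(1+r₁) ≈ 15.99 → 16 more payments.

19 payments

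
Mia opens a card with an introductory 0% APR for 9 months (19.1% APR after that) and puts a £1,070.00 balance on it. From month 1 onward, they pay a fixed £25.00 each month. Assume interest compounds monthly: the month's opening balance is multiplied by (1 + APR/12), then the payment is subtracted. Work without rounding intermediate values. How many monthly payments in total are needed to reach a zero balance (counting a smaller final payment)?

58 months

Promo months 1–9 at r₀ = 0%/12 = 0; months 10+ at r₁ = 19.1%/12 = 0.0159167.
After month 9 (no interest yet): B = £1,070.00 − 9·£25.00 = £845.00.
Then at r₁ with £25.00/mo: n₂ = −ln(1 − r₁·B/P)/ln(1+r₁) ≈ 48.90 → 49 more payments.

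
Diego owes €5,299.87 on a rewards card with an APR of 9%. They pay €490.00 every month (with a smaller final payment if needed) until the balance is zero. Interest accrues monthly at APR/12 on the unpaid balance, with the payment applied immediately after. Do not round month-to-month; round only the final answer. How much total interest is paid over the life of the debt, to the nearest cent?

€248.45

Monthly rate r = 9%/12 = 0.75% = 0.0075.
Payoff takes n = ⌈−ln(1 − rB₀/P)/ln(1+r)⌉ = ⌈11.322⌉ = 12 payments; the last is €158.32.
Total paid = 11·€490.00 + €158.32 = €5,548.32.
Total interest = total paid − principal = €5,548.32 − €5,299.87 = €248.45.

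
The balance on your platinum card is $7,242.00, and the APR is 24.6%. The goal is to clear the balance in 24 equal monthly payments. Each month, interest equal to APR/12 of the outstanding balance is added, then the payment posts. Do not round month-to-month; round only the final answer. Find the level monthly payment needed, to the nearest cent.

$385.06

Monthly rate r = 24.6%/12 = 2.05% = 0.0205.
Level-payment amortization: P = B₀·r / (1 − (1+r)^(−n)) = 7242.00·0.0205 / (1 − 1.0205^(−24)).
Denominator 1 − (1+r)^(−24) = 0.385548254.
P = 148.461 / 0.385548254 ≈ 385.06.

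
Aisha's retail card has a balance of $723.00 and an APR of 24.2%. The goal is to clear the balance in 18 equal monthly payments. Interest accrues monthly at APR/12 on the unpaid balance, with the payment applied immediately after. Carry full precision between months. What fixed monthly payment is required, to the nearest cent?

$48.30

Monthly rate r = 24.2%/12 = 2.01667% = 0.0201667.
Level-payment amortization: P = B₀·r / (1 − (1+r)^(−n)) = 723.00·0.0201667 / (1 − 1.02017^(−18)).
Denominator 1 − (1+r)^(−18) = 0.301896724.
P = 14.5805 / 0.301896724 ≈ 48.30.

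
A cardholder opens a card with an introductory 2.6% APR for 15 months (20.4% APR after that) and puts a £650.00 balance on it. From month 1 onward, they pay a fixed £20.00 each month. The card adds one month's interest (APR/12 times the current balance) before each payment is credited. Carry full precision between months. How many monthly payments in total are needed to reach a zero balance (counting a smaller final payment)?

Promo months 1–15 at r₀ = 2.6%/12 = 0.00216667; months 16+ at r₁ = 20.4%/12 = 0.017.
After month 15: iterate B ← B·(1+r₀) − £20.00 for 15 months → £366.86.
Then at r₁ with £20.00/mo: n₂ = −ln(1 − r₁·B/P)/ln(1+r₁) ≈ 22.17 → 23 more payments.

38 payments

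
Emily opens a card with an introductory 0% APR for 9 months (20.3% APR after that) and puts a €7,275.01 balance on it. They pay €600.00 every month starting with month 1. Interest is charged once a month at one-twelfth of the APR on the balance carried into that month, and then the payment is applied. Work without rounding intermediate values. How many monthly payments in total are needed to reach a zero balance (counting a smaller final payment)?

Promo months 1–9 at r₀ = 0%/12 = 0; months 10+ at r₁ = 20.3%/12 = 0.0169167.
After month 9 (no interest yet): B = €7,275.01 − 9·€600.00 = €1,875.01.
Then at r₁ with €600.00/mo: n₂ = −ln(1 − r₁·B/P)/ln(1+r₁) ≈ 3.24 → 4 more payments.

13 months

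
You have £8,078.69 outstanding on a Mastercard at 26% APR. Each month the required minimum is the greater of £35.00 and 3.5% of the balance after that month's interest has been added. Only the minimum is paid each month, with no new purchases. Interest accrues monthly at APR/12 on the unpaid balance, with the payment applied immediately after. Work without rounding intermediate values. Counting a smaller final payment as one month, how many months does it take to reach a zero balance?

193 months

Monthly rate r = 26%/12 = 2.16667% = 0.0216667.
While 3.5% of the post-interest balance exceeds £35.00, each month B ← (B·(1+r))·(1 − 0.035), i.e. B shrinks by the factor (1+r)·0.965 = 0.98591.
This holds for months 1–149. Entering month 150 the balance is £974.96; 3.5% of the post-interest balance is now below £35.00, so the flat £35.00 minimum applies from here.
From month 150 a fixed £35.00 at rate r clears £974.96 in 44 more payments. Total: 149 + 44 = 193 months.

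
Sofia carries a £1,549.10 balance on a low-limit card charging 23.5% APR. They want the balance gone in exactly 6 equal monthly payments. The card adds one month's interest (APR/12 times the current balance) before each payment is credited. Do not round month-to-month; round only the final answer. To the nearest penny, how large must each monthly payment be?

£276.17

Monthly rate r = 23.5%/12 = 1.95833% = 0.0195833.
Level-payment amortization: P = B₀·r / (1 − (1+r)^(−n)) = 1549.10·0.0195833 / (1 − 1.01958^(−6)).
Denominator 1 − (1+r)^(−6) = 0.109849102.
P = 30.3365 / 0.109849102 ≈ 276.17.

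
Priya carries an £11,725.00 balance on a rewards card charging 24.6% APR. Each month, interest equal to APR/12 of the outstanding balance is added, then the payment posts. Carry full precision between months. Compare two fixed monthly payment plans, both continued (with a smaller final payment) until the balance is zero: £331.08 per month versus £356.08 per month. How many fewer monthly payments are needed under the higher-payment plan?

8 fewer payments

Monthly rate r = 24.6%/12 = 2.05% = 0.0205.
At £331.08/mo: n = ⌈−ln(1 − rB₀/P)/ln(1+r)⌉ = 64 payments (last £264.35); total interest = total paid − £11,725.00 = £9,397.39.
At £356.08/mo: 56 payments (last £139.57); total interest £7,998.97.
Payments saved = 64 − 56 = 8.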